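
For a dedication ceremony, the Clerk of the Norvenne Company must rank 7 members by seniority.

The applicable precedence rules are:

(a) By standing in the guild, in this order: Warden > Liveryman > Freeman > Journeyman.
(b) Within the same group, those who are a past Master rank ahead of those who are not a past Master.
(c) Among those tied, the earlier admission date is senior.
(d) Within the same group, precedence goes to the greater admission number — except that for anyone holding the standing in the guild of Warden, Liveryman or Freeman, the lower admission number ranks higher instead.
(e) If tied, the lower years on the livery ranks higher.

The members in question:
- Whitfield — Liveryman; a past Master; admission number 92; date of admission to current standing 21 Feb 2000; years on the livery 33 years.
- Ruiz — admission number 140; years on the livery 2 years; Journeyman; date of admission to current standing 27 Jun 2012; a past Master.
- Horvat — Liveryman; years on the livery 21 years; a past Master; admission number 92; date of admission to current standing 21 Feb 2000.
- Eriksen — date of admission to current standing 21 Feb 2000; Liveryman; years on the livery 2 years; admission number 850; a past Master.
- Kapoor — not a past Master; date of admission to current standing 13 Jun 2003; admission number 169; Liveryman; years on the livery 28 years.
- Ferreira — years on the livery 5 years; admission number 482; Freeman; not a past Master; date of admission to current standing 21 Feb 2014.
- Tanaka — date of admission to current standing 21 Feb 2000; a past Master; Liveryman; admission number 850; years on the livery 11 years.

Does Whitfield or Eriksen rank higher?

Whitfield

By standing in the guild: Horvat, Whitfield, Eriksen, Tanaka and Kapoor (Liveryman); then Ferreira (Freeman); then Ruiz (Journeyman).
Among Horvat, Whitfield, Eriksen, Tanaka and Kapoor, a past Master before not a past Master: Horvat, Whitfield, Eriksen and Tanaka (a past Master) before Kapoor (not a past Master).
Horvat, Whitfield, Eriksen and Tanaka all have date of admission to current standing 21 Feb 2000, so the next rule applies.
Among Horvat, Whitfield, Eriksen and Tanaka, by admission number (lower first) (reversed rule for this group): Horvat and Whitfield (92) before Eriksen and Tanaka (850).
Among Horvat and Whitfield, by years on the livery (lower first): Horvat (21 years) before Whitfield (33 years).
Among Eriksen and Tanaka, by years on the livery (lower first): Eriksen (2 years) before Tanaka (11 years).
So Whitfield takes precedence.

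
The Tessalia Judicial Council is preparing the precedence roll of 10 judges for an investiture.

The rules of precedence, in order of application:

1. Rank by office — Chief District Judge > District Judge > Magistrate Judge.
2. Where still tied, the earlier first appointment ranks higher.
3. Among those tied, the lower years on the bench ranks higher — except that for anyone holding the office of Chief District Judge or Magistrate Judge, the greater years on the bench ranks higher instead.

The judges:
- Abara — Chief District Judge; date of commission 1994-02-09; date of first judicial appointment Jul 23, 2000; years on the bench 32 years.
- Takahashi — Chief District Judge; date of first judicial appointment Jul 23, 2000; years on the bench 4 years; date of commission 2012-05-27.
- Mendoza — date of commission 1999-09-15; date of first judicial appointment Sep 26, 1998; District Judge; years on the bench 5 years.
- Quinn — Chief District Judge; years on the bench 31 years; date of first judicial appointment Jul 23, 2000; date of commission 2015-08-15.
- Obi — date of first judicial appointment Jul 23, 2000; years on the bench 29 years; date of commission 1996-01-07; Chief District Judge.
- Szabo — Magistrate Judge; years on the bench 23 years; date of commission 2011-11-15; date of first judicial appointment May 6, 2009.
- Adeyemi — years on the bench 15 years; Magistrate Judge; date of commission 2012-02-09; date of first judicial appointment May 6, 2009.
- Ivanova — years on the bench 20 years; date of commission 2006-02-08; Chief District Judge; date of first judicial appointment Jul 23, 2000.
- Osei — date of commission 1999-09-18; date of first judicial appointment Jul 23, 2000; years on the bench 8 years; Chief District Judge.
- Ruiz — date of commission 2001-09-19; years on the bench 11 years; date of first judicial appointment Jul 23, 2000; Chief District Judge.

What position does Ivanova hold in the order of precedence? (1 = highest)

4

By office: Abara, Quinn, Obi, Ivanova, Ruiz, Osei and Takahashi (Chief District Judge); then Mendoza (District Judge); then Szabo and Adeyemi (Magistrate Judge).
Abara, Quinn, Obi, Ivanova, Ruiz, Osei and Takahashi all have date of first judicial appointment Jul 23, 2000, so the next rule applies.
Among Abara, Quinn, Obi, Ivanova, Ruiz, Osei and Takahashi, by years on the bench (higher first) (reversed rule for this group): Abara (32 years) before Quinn (31 years) before Obi (29 years) before Ivanova (20 years) before Ruiz (11 years) before Osei (8 years) before Takahashi (4 years).
Szabo and Adeyemi both have date of first judicial appointment May 6, 2009, so the next rule applies.
Among Szabo and Adeyemi, by years on the bench (higher first) (reversed rule for this group): Szabo (23 years) before Adeyemi (15 years).
Order: Abara, Quinn, Obi, Ivanova, Ruiz, Osei, Takahashi, Mendoza, Szabo, Adeyemi. So position 4.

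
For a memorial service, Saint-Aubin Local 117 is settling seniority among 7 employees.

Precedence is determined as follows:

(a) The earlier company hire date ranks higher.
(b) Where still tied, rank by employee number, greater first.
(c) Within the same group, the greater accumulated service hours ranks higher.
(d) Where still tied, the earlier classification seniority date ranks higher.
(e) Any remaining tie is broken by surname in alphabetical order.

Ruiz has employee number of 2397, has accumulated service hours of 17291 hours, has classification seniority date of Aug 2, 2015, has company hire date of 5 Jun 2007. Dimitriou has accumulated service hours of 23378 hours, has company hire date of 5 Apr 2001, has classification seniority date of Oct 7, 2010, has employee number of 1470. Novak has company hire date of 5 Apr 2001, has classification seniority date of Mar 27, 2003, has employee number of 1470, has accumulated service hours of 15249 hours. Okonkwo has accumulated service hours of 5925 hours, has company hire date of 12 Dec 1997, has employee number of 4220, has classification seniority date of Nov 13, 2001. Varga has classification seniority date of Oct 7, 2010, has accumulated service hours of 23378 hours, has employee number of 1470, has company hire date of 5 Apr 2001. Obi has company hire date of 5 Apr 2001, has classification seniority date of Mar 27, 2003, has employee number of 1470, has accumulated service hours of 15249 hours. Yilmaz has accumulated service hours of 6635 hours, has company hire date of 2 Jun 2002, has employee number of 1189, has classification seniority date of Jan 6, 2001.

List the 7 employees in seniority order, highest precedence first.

Okonkwo, Dimitriou, Varga, Novak, Obi, Yilmaz, Ruiz

By company hire date (earlier first): Okonkwo (12 Dec 1997); then Dimitriou, Varga, Novak and Obi (each 5 Apr 2001); then Yilmaz (2 Jun 2002); then Ruiz (5 Jun 2007).
Dimitriou, Varga, Novak and Obi all have employee number 1470, so the next rule applies.
Among Dimitriou, Varga, Novak and Obi, by accumulated service hours (higher first): Dimitriou and Varga (23378 hours) before Novak and Obi (15249 hours).
Dimitriou and Varga both have classification seniority date Oct 7, 2010, so the next rule applies.
Among Dimitriou and Varga, alphabetically by surname: Dimitriou before Varga.
Novak and Obi both have classification seniority date Mar 27, 2003, so the next rule applies.
Among Novak and Obi, alphabetically by surname: Novak before Obi.
Full order: Okonkwo, Dimitriou, Varga, Novak, Obi, Yilmaz, Ruiz.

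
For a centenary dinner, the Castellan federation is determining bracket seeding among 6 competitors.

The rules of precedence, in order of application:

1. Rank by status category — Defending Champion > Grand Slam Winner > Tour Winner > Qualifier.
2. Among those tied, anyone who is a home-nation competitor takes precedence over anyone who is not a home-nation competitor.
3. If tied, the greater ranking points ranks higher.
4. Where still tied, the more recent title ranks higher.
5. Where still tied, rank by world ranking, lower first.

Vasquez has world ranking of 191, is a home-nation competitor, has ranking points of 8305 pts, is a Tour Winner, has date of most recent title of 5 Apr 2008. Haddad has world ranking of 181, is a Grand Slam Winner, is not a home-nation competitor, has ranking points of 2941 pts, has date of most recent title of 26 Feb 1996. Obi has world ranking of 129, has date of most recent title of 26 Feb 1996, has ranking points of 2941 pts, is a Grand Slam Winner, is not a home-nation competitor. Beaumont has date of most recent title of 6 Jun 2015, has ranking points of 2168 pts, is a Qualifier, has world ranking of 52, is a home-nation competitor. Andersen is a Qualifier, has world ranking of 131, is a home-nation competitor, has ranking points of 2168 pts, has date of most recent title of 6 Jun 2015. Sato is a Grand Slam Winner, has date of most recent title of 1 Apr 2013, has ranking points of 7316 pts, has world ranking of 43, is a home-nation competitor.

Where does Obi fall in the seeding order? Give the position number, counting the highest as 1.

By status category: Sato, Obi and Haddad (Grand Slam Winner); then Vasquez (Tour Winner); then Beaumont and Andersen (Qualifier).
Among Sato, Obi and Haddad, a home-nation competitor before not a home-nation competitor: Sato (a home-nation competitor) before Obi and Haddad (not a home-nation competitor).
Obi and Haddad both have ranking points 2941 pts, so the next rule applies.
Obi and Haddad both have date of most recent title 26 Feb 1996, so the next rule applies.
Among Obi and Haddad, by world ranking (lower first): Obi (129) before Haddad (181).
Beaumont and Andersen are each a home-nation competitor, so the next rule applies.
Beaumont and Andersen both have ranking points 2168 pts, so the next rule applies.
Beaumont and Andersen both have date of most recent title 6 Jun 2015, so the next rule applies.
Among Beaumont and Andersen, by world ranking (lower first): Beaumont (52) before Andersen (131).
Order: Sato, Obi, Haddad, Vasquez, Beaumont, Andersen. So position 2.

2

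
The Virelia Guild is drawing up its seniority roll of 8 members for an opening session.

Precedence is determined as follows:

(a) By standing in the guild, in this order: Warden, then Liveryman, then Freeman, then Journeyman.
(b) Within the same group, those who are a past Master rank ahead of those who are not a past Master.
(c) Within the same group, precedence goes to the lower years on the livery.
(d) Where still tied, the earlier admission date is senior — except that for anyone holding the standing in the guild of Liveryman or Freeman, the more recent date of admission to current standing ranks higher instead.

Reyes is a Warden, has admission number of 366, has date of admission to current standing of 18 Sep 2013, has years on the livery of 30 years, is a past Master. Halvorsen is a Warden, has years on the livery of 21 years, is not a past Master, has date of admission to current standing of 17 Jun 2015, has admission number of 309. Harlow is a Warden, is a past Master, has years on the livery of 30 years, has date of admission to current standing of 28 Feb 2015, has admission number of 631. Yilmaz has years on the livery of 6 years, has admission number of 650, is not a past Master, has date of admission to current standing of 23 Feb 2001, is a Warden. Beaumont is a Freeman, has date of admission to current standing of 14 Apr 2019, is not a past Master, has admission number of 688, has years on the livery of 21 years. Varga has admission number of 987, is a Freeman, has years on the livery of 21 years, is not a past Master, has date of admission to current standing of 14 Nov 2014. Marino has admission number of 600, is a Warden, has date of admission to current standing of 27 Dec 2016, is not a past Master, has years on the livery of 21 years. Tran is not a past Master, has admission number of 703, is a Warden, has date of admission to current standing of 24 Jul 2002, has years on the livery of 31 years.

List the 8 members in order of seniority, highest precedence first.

Reyes, Harlow, Yilmaz, Halvorsen, Marino, Tran, Beaumont, Varga

By standing in the guild: Reyes, Harlow, Yilmaz, Halvorsen, Marino and Tran (Warden); then Beaumont and Varga (Freeman).
Among Reyes, Harlow, Yilmaz, Halvorsen, Marino and Tran, a past Master before not a past Master: Reyes and Harlow (a past Master) before Yilmaz, Halvorsen, Marino and Tran (not a past Master).
Reyes and Harlow both have years on the livery 30 years, so the next rule applies.
Among Reyes and Harlow, by date of admission to current standing (earlier first): Reyes (18 Sep 2013) before Harlow (28 Feb 2015).
Among Yilmaz, Halvorsen, Marino and Tran, by years on the livery (lower first): Yilmaz (6 years) before Halvorsen and Marino (21 years) before Tran (31 years).
Among Halvorsen and Marino, by date of admission to current standing (earlier first): Halvorsen (17 Jun 2015) before Marino (27 Dec 2016).
Beaumont and Varga are each not a past Master, so the next rule applies.
Beaumont and Varga both have years on the livery 21 years, so the next rule applies.
Among Beaumont and Varga, by date of admission to current standing (later first) (reversed rule for this group): Beaumont (14 Apr 2019) before Varga (14 Nov 2014).
Full order: Reyes, Harlow, Yilmaz, Halvorsen, Marino, Tran, Beaumont, Varga.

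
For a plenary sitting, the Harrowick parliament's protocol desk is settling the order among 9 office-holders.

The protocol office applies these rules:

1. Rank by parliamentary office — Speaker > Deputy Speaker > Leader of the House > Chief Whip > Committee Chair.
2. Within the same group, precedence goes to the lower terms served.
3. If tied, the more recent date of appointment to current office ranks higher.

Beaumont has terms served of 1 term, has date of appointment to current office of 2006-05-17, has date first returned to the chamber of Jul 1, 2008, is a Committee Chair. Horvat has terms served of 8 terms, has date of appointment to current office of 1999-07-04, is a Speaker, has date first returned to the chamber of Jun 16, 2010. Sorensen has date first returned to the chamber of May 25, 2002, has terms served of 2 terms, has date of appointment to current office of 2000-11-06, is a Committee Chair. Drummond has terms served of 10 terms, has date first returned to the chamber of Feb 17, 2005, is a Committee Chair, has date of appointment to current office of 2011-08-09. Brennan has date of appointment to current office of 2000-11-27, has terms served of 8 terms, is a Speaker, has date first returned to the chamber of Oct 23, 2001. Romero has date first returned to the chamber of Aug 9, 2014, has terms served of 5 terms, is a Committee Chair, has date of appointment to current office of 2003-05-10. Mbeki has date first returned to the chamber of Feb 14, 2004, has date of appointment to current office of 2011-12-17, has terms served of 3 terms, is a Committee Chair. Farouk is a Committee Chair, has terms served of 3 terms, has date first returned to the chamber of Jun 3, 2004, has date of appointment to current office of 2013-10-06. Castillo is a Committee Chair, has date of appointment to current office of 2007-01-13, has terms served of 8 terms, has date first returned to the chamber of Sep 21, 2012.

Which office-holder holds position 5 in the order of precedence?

Farouk

By parliamentary office: Brennan and Horvat (Speaker); then Beaumont, Sorensen, Farouk, Mbeki, Romero, Castillo and Drummond (Committee Chair).
Brennan and Horvat both have terms served 8 terms, so the next rule applies.
Among Brennan and Horvat, by date of appointment to current office (later first): Brennan (2000-11-27) before Horvat (1999-07-04).
Among Beaumont, Sorensen, Farouk, Mbeki, Romero, Castillo and Drummond, by terms served (lower first): Beaumont (1 term) before Sorensen (2 terms) before Farouk and Mbeki (3 terms) before Romero (5 terms) before Castillo (8 terms) before Drummond (10 terms).
Among Farouk and Mbeki, by date of appointment to current office (later first): Farouk (2013-10-06) before Mbeki (2011-12-17).
Order: Brennan, Horvat, Beaumont, Sorensen, Farouk, Mbeki, Romero, Castillo, Drummond.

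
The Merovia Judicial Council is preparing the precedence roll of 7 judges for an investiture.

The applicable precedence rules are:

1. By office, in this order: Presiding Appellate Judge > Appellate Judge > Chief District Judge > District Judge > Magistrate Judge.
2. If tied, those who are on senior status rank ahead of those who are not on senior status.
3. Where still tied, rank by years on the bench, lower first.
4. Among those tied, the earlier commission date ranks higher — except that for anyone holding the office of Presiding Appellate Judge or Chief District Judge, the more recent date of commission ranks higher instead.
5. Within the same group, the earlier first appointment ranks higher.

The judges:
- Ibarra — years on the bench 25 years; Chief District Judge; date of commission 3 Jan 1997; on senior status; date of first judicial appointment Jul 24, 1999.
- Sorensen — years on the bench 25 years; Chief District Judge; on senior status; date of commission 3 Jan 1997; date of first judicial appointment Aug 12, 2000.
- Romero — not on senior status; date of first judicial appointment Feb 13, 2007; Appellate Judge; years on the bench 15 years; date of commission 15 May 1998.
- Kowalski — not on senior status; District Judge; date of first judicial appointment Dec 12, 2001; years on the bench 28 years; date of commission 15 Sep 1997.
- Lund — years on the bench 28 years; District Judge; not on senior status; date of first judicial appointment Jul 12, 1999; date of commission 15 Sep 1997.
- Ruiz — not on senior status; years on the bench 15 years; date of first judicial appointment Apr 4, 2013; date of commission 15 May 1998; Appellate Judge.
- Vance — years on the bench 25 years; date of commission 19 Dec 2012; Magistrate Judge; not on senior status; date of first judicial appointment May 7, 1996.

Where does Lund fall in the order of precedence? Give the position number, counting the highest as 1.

By office: Romero and Ruiz (Appellate Judge); then Ibarra and Sorensen (Chief District Judge); then Lund and Kowalski (District Judge); then Vance (Magistrate Judge).
Romero and Ruiz are each not on senior status, so the next rule applies.
Romero and Ruiz both have years on the bench 15 years, so the next rule applies.
Romero and Ruiz both have date of commission 15 May 1998, so the next rule applies.
Among Romero and Ruiz, by date of first judicial appointment (earlier first): Romero (Feb 13, 2007) before Ruiz (Apr 4, 2013).
Ibarra and Sorensen are each on senior status, so the next rule applies.
Ibarra and Sorensen both have years on the bench 25 years, so the next rule applies.
Ibarra and Sorensen both have date of commission 3 Jan 1997, so the next rule applies.
Among Ibarra and Sorensen, by date of first judicial appointment (earlier first): Ibarra (Jul 24, 1999) before Sorensen (Aug 12, 2000).
Lund and Kowalski are each not on senior status, so the next rule applies.
Lund and Kowalski both have years on the bench 28 years, so the next rule applies.
Lund and Kowalski both have date of commission 15 Sep 1997, so the next rule applies.
Among Lund and Kowalski, by date of first judicial appointment (earlier first): Lund (Jul 12, 1999) before Kowalski (Dec 12, 2001).
Order: Romero, Ruiz, Ibarra, Sorensen, Lund, Kowalski, Vance. So position 5.

5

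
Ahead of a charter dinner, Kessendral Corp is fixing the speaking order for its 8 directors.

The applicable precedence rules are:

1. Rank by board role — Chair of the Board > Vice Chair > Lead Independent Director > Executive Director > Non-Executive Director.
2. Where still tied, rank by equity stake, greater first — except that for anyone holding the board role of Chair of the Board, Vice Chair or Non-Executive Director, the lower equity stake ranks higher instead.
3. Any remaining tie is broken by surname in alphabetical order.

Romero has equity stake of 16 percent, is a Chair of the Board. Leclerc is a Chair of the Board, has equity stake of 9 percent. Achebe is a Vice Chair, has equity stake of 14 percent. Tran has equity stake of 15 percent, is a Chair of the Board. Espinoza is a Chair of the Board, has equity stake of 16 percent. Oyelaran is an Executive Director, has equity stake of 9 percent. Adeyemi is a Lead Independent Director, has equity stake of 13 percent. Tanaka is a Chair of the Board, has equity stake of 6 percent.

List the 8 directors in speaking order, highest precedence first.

Tanaka, Leclerc, Tran, Espinoza, Romero, Achebe, Adeyemi, Oyelaran

By board role: Tanaka, Leclerc, Tran, Espinoza and Romero (Chair of the Board); then Achebe (Vice Chair); then Adeyemi (Lead Independent Director); then Oyelaran (Executive Director).
Among Tanaka, Leclerc, Tran, Espinoza and Romero, by equity stake (lower first) (reversed rule for this group): Tanaka (6 percent) before Leclerc (9 percent) before Tran (15 percent) before Espinoza and Romero (16 percent).
Among Espinoza and Romero, alphabetically by surname: Espinoza before Romero.
Full order: Tanaka, Leclerc, Tran, Espinoza, Romero, Achebe, Adeyemi, Oyelaran.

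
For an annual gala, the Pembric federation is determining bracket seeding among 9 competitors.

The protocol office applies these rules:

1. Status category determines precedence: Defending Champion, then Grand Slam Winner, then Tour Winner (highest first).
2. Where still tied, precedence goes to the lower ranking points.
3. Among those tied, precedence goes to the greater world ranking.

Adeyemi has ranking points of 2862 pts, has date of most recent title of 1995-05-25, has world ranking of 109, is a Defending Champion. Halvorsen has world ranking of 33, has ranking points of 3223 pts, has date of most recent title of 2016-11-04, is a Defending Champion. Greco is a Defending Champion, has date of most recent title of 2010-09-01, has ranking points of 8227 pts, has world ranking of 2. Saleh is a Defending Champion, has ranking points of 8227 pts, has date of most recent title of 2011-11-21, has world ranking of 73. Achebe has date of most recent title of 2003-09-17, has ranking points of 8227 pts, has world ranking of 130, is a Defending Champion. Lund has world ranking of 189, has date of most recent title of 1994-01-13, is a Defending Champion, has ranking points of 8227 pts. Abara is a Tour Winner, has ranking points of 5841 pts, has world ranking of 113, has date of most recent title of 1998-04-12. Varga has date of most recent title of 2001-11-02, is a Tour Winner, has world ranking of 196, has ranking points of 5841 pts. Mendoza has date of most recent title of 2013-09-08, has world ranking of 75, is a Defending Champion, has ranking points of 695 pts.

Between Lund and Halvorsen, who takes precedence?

By status category: Mendoza, Adeyemi, Halvorsen, Lund, Achebe, Saleh and Greco (Defending Champion); then Varga and Abara (Tour Winner).
Among Mendoza, Adeyemi, Halvorsen, Lund, Achebe, Saleh and Greco, by ranking points (lower first): Mendoza (695 pts) before Adeyemi (2862 pts) before Halvorsen (3223 pts) before Lund, Achebe, Saleh and Greco (8227 pts).
Among Lund, Achebe, Saleh and Greco, by world ranking (higher first): Lund (189) before Achebe (130) before Saleh (73) before Greco (2).
Varga and Abara both have ranking points 5841 pts, so the next rule applies.
Among Varga and Abara, by world ranking (higher first): Varga (196) before Abara (113).
So Halvorsen takes precedence.

Halvorsen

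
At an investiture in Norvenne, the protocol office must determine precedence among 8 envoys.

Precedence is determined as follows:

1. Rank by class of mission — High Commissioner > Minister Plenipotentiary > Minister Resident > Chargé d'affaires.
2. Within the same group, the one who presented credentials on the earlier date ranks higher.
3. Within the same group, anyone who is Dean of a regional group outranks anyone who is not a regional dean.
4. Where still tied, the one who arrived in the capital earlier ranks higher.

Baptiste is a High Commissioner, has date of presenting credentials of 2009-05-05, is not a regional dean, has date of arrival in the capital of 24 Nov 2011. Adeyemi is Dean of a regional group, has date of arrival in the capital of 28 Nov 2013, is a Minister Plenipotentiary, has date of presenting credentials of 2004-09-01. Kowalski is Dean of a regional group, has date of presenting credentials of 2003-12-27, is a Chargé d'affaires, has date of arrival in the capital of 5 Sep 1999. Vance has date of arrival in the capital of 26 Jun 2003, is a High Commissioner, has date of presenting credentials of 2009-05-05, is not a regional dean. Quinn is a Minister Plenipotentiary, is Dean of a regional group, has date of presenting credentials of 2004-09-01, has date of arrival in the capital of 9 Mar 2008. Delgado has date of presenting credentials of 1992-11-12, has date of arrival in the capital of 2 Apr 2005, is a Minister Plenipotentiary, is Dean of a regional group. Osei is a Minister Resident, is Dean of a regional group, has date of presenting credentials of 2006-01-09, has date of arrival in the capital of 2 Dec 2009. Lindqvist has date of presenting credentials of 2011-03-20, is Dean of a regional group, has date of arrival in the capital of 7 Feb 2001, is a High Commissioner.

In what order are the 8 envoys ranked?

Vance, Baptiste, Lindqvist, Delgado, Quinn, Adeyemi, Osei, Kowalski

By class of mission: Vance, Baptiste and Lindqvist (High Commissioner); then Delgado, Quinn and Adeyemi (Minister Plenipotentiary); then Osei (Minister Resident); then Kowalski (Chargé d'affaires).
Among Vance, Baptiste and Lindqvist, by date of presenting credentials (earlier first): Vance and Baptiste (2009-05-05) before Lindqvist (2011-03-20).
Vance and Baptiste are each not a regional dean, so the next rule applies.
Among Vance and Baptiste, by date of arrival in the capital (earlier first): Vance (26 Jun 2003) before Baptiste (24 Nov 2011).
Among Delgado, Quinn and Adeyemi, by date of presenting credentials (earlier first): Delgado (1992-11-12) before Quinn and Adeyemi (2004-09-01).
Quinn and Adeyemi are each Dean of a regional group, so the next rule applies.
Among Quinn and Adeyemi, by date of arrival in the capital (earlier first): Quinn (9 Mar 2008) before Adeyemi (28 Nov 2013).
Full order: Vance, Baptiste, Lindqvist, Delgado, Quinn, Adeyemi, Osei, Kowalski.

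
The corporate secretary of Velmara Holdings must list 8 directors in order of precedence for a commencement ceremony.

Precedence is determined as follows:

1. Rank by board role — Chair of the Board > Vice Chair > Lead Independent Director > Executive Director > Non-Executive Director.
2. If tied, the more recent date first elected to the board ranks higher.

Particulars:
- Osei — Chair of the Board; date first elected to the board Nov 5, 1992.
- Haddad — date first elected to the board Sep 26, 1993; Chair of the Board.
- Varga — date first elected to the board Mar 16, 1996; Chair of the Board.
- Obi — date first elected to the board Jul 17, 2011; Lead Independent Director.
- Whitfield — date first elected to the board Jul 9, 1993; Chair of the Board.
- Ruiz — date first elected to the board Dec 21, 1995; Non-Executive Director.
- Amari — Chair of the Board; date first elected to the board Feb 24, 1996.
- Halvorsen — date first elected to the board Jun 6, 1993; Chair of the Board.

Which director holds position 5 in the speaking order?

Halvorsen

By board role: Varga, Amari, Haddad, Whitfield, Halvorsen and Osei (Chair of the Board); then Obi (Lead Independent Director); then Ruiz (Non-Executive Director).
Among Varga, Amari, Haddad, Whitfield, Halvorsen and Osei, by date first elected to the board (later first): Varga (Mar 16, 1996) before Amari (Feb 24, 1996) before Haddad (Sep 26, 1993) before Whitfield (Jul 9, 1993) before Halvorsen (Jun 6, 1993) before Osei (Nov 5, 1992).
Order: Varga, Amari, Haddad, Whitfield, Halvorsen, Osei, Obi, Ruiz.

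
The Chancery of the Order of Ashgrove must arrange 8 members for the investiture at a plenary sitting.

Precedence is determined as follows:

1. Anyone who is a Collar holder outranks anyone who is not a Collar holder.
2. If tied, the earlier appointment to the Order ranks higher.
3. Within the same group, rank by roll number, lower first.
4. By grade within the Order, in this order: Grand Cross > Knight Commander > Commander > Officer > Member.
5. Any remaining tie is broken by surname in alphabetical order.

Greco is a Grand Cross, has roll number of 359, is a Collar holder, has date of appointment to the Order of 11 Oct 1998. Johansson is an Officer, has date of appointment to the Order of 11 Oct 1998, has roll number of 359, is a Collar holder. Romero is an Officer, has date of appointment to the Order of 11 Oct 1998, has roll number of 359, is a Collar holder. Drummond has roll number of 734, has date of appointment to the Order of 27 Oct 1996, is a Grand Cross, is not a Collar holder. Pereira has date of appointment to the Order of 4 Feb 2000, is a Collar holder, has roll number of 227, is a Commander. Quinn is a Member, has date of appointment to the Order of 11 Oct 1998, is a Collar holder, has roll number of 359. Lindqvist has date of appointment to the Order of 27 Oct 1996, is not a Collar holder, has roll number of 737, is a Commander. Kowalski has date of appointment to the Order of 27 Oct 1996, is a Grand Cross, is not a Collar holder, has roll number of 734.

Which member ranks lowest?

Lindqvist

By the first rule: Greco, Johansson, Romero, Quinn and Pereira (each a Collar holder); then Drummond, Kowalski and Lindqvist (each not a Collar holder).
Among Greco, Johansson, Romero, Quinn and Pereira, by date of appointment to the Order (earlier first): Greco, Johansson, Romero and Quinn (11 Oct 1998) before Pereira (4 Feb 2000).
Greco, Johansson, Romero and Quinn all have roll number 359, so the next rule applies.
Among Greco, Johansson, Romero and Quinn, by grade within the Order: Greco (Grand Cross) before Johansson and Romero (Officer) before Quinn (Member).
Among Johansson and Romero, alphabetically by surname: Johansson before Romero.
Drummond, Kowalski and Lindqvist all have date of appointment to the Order 27 Oct 1996, so the next rule applies.
Among Drummond, Kowalski and Lindqvist, by roll number (lower first): Drummond and Kowalski (734) before Lindqvist (737).
Drummond and Kowalski are each Grand Cross, so the next rule applies.
Among Drummond and Kowalski, alphabetically by surname: Drummond before Kowalski.
Order: Greco, Johansson, Romero, Quinn, Pereira, Drummond, Kowalski, Lindqvist.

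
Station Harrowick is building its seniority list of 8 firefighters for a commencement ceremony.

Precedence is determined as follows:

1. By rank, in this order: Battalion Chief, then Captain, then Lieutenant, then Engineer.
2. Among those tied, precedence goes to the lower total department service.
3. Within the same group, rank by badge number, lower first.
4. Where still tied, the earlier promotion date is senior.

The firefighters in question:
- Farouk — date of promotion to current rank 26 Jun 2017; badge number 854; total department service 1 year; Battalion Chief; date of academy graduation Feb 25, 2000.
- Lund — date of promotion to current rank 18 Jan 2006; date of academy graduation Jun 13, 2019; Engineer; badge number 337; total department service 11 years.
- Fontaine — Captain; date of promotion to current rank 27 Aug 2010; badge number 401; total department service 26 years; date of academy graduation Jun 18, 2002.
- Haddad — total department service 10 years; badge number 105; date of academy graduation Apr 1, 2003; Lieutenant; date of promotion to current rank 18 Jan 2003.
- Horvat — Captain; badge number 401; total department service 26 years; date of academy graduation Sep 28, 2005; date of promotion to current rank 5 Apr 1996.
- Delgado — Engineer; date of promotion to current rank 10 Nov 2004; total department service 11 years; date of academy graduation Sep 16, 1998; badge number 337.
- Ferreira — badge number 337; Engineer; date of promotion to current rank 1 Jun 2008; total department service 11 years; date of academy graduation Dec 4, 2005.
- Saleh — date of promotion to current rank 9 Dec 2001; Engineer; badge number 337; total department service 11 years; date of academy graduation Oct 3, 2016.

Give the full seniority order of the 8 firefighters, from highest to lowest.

By rank: Farouk (Battalion Chief); then Horvat and Fontaine (Captain); then Haddad (Lieutenant); then Saleh, Delgado, Lund and Ferreira (Engineer).
Horvat and Fontaine both have total department service 26 years, so the next rule applies.
Horvat and Fontaine both have badge number 401, so the next rule applies.
Among Horvat and Fontaine, by date of promotion to current rank (earlier first): Horvat (5 Apr 1996) before Fontaine (27 Aug 2010).
Saleh, Delgado, Lund and Ferreira all have total department service 11 years, so the next rule applies.
Saleh, Delgado, Lund and Ferreira all have badge number 337, so the next rule applies.
Among Saleh, Delgado, Lund and Ferreira, by date of promotion to current rank (earlier first): Saleh (9 Dec 2001) before Delgado (10 Nov 2004) before Lund (18 Jan 2006) before Ferreira (1 Jun 2008).
Full order: Farouk, Horvat, Fontaine, Haddad, Saleh, Delgado, Lund, Ferreira.

Farouk, Horvat, Fontaine, Haddad, Saleh, Delgado, Lund, Ferreira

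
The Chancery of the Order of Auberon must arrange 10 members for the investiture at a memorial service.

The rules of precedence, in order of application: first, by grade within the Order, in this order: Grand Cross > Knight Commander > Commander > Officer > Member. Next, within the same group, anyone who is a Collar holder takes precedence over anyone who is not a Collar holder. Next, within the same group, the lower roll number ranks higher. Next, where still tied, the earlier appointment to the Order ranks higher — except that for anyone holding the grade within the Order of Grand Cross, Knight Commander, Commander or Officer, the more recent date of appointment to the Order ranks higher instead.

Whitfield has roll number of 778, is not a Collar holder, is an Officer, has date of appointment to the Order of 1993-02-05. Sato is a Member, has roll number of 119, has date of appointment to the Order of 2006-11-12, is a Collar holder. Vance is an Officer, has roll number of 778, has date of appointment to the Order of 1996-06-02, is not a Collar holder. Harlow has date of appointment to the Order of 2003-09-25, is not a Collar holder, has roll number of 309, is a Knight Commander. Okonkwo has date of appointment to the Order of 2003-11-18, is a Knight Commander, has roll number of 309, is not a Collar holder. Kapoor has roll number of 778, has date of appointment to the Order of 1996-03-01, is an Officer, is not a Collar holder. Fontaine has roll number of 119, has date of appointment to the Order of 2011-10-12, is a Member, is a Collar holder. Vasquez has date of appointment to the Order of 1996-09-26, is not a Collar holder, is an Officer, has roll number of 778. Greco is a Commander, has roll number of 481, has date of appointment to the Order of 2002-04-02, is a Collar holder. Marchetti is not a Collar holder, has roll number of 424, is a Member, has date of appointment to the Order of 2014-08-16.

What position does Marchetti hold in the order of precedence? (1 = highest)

10

By grade within the Order: Okonkwo and Harlow (Knight Commander); then Greco (Commander); then Vasquez, Vance, Kapoor and Whitfield (Officer); then Sato, Fontaine and Marchetti (Member).
Okonkwo and Harlow are each not a Collar holder, so the next rule applies.
Okonkwo and Harlow both have roll number 309, so the next rule applies.
Among Okonkwo and Harlow, by date of appointment to the Order (later first) (reversed rule for this group): Okonkwo (2003-11-18) before Harlow (2003-09-25).
Vasquez, Vance, Kapoor and Whitfield are each not a Collar holder, so the next rule applies.
Vasquez, Vance, Kapoor and Whitfield all have roll number 778, so the next rule applies.
Among Vasquez, Vance, Kapoor and Whitfield, by date of appointment to the Order (later first) (reversed rule for this group): Vasquez (1996-09-26) before Vance (1996-06-02) before Kapoor (1996-03-01) before Whitfield (1993-02-05).
Among Sato, Fontaine and Marchetti, a Collar holder before not a Collar holder: Sato and Fontaine (a Collar holder) before Marchetti (not a Collar holder).
Sato and Fontaine both have roll number 119, so the next rule applies.
Among Sato and Fontaine, by date of appointment to the Order (earlier first): Sato (2006-11-12) before Fontaine (2011-10-12).
Order: Okonkwo, Harlow, Greco, Vasquez, Vance, Kapoor, Whitfield, Sato, Fontaine, Marchetti. So position 10.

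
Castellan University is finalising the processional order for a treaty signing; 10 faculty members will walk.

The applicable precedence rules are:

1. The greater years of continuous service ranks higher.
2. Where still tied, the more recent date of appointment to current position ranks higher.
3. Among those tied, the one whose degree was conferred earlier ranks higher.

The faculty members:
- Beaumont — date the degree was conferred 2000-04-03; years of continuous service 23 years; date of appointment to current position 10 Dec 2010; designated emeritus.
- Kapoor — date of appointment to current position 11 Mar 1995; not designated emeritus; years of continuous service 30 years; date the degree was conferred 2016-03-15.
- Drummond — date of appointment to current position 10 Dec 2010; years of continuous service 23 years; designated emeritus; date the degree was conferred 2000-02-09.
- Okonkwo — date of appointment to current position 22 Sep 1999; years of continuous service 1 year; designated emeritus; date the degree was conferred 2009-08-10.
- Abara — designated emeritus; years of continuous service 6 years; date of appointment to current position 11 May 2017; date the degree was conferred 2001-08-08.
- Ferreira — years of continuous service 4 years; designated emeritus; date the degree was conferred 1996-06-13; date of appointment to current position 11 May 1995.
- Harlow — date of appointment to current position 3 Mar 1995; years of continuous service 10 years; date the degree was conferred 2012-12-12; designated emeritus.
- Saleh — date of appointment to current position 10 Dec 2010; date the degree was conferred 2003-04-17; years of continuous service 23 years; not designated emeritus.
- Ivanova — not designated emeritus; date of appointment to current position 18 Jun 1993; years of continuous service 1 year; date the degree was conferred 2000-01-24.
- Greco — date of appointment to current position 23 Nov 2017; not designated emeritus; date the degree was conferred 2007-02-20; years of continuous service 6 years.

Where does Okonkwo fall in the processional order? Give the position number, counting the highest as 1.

9

By years of continuous service (higher first): Kapoor (30 years); then Drummond, Beaumont and Saleh (each 23 years); then Harlow (10 years); then Greco and Abara (both 6 years); then Ferreira (4 years); then Okonkwo and Ivanova (both 1 year).
Drummond, Beaumont and Saleh all have date of appointment to current position 10 Dec 2010, so the next rule applies.
Among Drummond, Beaumont and Saleh, by date the degree was conferred (earlier first): Drummond (2000-02-09) before Beaumont (2000-04-03) before Saleh (2003-04-17).
Among Greco and Abara, by date of appointment to current position (later first): Greco (23 Nov 2017) before Abara (11 May 2017).
Among Okonkwo and Ivanova, by date of appointment to current position (later first): Okonkwo (22 Sep 1999) before Ivanova (18 Jun 1993).
Order: Kapoor, Drummond, Beaumont, Saleh, Harlow, Greco, Abara, Ferreira, Okonkwo, Ivanova. So position 9.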